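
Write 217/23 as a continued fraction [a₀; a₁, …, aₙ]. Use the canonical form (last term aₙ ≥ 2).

217 = 9·23 + 10
23 = 2·10 + 3
10 = 3·3 + 1
3 = 3·1 + 0  (stop)
So 217/23 = [9; 2, 3, 3].

[9; 2, 3, 3]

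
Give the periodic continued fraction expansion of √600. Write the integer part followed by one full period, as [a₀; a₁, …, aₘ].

[24; 2, 48]

a₀ = ⌊√600⌋ = 24.
With m₀=0, d₀=1 and mₖ₊₁ = dₖaₖ − mₖ, dₖ₊₁ = (n − mₖ₊₁²)/dₖ, aₖ₊₁ = ⌊(a₀+mₖ₊₁)/dₖ₊₁⌋:
  k=1: m=24, d=24, a=2
  k=2: m=24, d=1, a=48
d=1 and a=2a₀=48 at k=2, so the next step gives (m, d) = (24, 24) again — its k=1 value — and the period has length 2.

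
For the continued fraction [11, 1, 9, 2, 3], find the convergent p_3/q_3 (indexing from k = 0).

Using pₖ = aₖpₖ₋₁ + pₖ₋₂, qₖ = aₖqₖ₋₁ + qₖ₋₂ (with p₋₁=1, p₋₂=0, q₋₁=0, q₋₂=1):
  k=0: a=11, p=11, q=1
  k=1: a=1, p=12, q=1
  k=2: a=9, p=119, q=10
  k=3: a=2, p=250, q=21

250/21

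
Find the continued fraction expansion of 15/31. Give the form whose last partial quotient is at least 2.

[0; 2, 15]

15 = 0·31 + 15
31 = 2·15 + 1
15 = 15·1 + 0  (stop)
So 15/31 = [0; 2, 15].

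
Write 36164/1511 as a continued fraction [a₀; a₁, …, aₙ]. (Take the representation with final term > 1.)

36164 = 23*1511 + 1411
1511 = 1*1411 + 100
1411 = 14*100 + 11
100 = 9*11 + 1
11 = 11*1 + 0  (stop)
So 36164/1511 = [23; 1, 14, 9, 11].

[23; 1, 14, 9, 11]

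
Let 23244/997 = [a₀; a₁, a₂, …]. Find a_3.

2

23244 = 23·997 + 313   →  a_0 = 23
997 = 3·313 + 58   →  a_1 = 3
313 = 5·58 + 23   →  a_2 = 5
58 = 2·23 + 12   →  a_3 = 2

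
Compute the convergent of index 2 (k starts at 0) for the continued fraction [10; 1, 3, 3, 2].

43/4

Using pₖ = aₖpₖ₋₁ + pₖ₋₂, qₖ = aₖqₖ₋₁ + qₖ₋₂ (with p₋₁=1, p₋₂=0, q₋₁=0, q₋₂=1):
  k=0: a=10, p=10, q=1
  k=1: a=1, p=11, q=1
  k=2: a=3, p=43, q=4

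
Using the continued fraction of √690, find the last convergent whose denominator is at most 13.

√690 = [26; 3, 1, 2, 1, 3, 52, …] (period length 6).
Convergents:
  p_0/q_0 = 26/1
  p_1/q_1 = 79/3
  p_2/q_2 = 105/4
  p_3/q_3 = 289/11
  p_4/q_4 = 394/15
q_3 = 11 ≤ 13 < 15 = q_4, so the answer is 289/11.

289/11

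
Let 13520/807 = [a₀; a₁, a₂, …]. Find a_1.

13520 = 16·807 + 608   →  a_0 = 16
807 = 1·608 + 199   →  a_1 = 1

1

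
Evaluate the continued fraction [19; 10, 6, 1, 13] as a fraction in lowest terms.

Using pₖ = aₖpₖ₋₁ + pₖ₋₂ and qₖ = aₖqₖ₋₁ + qₖ₋₂:
  k=0: a=19, p=19, q=1
  k=1: a=10, p=191, q=10
  k=2: a=6, p=1165, q=61
  k=3: a=1, p=1356, q=71
  k=4: a=13, p=18793, q=984

18793/984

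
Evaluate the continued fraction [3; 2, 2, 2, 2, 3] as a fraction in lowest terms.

338/99

Fold from the inside: start with 3/1.
  2 + 1/3 = 7/3
  2 + 3/7 = 17/7
  2 + 7/17 = 41/17
  2 + 17/41 = 99/41
  3 + 41/99 = 338/99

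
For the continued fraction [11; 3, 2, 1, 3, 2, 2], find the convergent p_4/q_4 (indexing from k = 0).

418/37

Using pₖ = aₖpₖ₋₁ + pₖ₋₂, qₖ = aₖqₖ₋₁ + qₖ₋₂ (with p₋₁=1, p₋₂=0, q₋₁=0, q₋₂=1):
  k=0: a=11, p=11, q=1
  k=1: a=3, p=34, q=3
  k=2: a=2, p=79, q=7
  k=3: a=1, p=113, q=10
  k=4: a=3, p=418, q=37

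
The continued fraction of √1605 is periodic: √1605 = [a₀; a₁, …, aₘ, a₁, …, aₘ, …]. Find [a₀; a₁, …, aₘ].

a₀ = ⌊√1605⌋ = 40.
With m₀=0, d₀=1 and mₖ₊₁ = dₖaₖ − mₖ, dₖ₊₁ = (n − mₖ₊₁²)/dₖ, aₖ₊₁ = ⌊(a₀+mₖ₊₁)/dₖ₊₁⌋:
  k=1: m=40, d=5, a=16
  k=2: m=40, d=1, a=80
d=1 and a=2a₀=80 at k=2, so the next step gives (m, d) = (40, 5) again — its k=1 value — and the period has length 2.

[40; 16, 80]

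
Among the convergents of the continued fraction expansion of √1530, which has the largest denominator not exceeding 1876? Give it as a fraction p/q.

√1530 = [39; 8, 1, 2, 8, 2, 1, 8, 78, …] (period length 8).
Convergents:
  p_0/q_0 = 39/1
  p_1/q_1 = 313/8
  p_2/q_2 = 352/9
  p_3/q_3 = 1017/26
  p_4/q_4 = 8488/217
  p_5/q_5 = 17993/460
  p_6/q_6 = 26481/677
  p_7/q_7 = 229841/5876
q_6 = 677 ≤ 1876 < 5876 = q_7, so the answer is 26481/677.

26481/677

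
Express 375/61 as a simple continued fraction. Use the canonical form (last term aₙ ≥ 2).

375 = 6×61 + 9
61 = 6×9 + 7
9 = 1×7 + 2
7 = 3×2 + 1
2 = 2×1 + 0  (stop)
So 375/61 = [6; 6, 1, 3, 2].

[6; 6, 1, 3, 2]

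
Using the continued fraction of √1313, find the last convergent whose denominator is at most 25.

616/17

√1313 = [36; 4, 4, 72, …] (period length 3).
Convergents:
  p_0/q_0 = 36/1
  p_1/q_1 = 145/4
  p_2/q_2 = 616/17
  p_3/q_3 = 44497/1228
q_2 = 17 ≤ 25 < 1228 = q_3, so the answer is 616/17.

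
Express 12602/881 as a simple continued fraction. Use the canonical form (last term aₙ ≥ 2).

12602 = 14·881 + 268
881 = 3·268 + 77
268 = 3·77 + 37
77 = 2·37 + 3
37 = 12·3 + 1
3 = 3·1 + 0  (stop)
So 12602/881 = [14; 3, 3, 2, 12, 3].

[14; 3, 3, 2, 12, 3]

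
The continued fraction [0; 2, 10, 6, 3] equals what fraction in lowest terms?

Using pₖ = aₖpₖ₋₁ + pₖ₋₂ and qₖ = aₖqₖ₋₁ + qₖ₋₂:
  k=0: a=0, p=0, q=1
  k=1: a=2, p=1, q=2
  k=2: a=10, p=10, q=21
  k=3: a=6, p=61, q=128
  k=4: a=3, p=193, q=405

193/405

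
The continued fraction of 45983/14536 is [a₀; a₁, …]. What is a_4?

45983 = 3·14536 + 2375   →  a_0 = 3
14536 = 6·2375 + 286   →  a_1 = 6
2375 = 8·286 + 87   →  a_2 = 8
286 = 3·87 + 25   →  a_3 = 3
87 = 3·25 + 12   →  a_4 = 3

3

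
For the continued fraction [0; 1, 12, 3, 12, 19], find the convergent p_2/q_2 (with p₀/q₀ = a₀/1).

12/13

Using pₖ = aₖpₖ₋₁ + pₖ₋₂, qₖ = aₖqₖ₋₁ + qₖ₋₂ (with p₋₁=1, p₋₂=0, q₋₁=0, q₋₂=1):
  k=0: a=0, p=0, q=1
  k=1: a=1, p=1, q=1
  k=2: a=12, p=12, q=13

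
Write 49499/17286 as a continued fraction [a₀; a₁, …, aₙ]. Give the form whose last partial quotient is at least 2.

49499 = 2·17286 + 14927
17286 = 1·14927 + 2359
14927 = 6·2359 + 773
2359 = 3·773 + 40
773 = 19·40 + 13
40 = 3·13 + 1
13 = 13·1 + 0  (stop)
So 49499/17286 = [2; 1, 6, 3, 19, 3, 13].

[2; 1, 6, 3, 19, 3, 13]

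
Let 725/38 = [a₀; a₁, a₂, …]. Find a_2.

725 = 19·38 + 3   →  a_0 = 19
38 = 12·3 + 2   →  a_1 = 12
3 = 1·2 + 1   →  a_2 = 1

1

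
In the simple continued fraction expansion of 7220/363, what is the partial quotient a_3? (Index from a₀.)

7220 = 19·363 + 323   →  a_0 = 19
363 = 1·323 + 40   →  a_1 = 1
323 = 8·40 + 3   →  a_2 = 8
40 = 13·3 + 1   →  a_3 = 13

13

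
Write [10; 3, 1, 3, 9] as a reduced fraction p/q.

1427/139

Using pₖ = aₖpₖ₋₁ + pₖ₋₂ and qₖ = aₖqₖ₋₁ + qₖ₋₂:
  k=0: a=10, p=10, q=1
  k=1: a=3, p=31, q=3
  k=2: a=1, p=41, q=4
  k=3: a=3, p=154, q=15
  k=4: a=9, p=1427, q=139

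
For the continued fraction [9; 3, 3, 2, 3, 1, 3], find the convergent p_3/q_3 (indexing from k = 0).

214/23

Using pₖ = aₖpₖ₋₁ + pₖ₋₂, qₖ = aₖqₖ₋₁ + qₖ₋₂ (with p₋₁=1, p₋₂=0, q₋₁=0, q₋₂=1):
  k=0: a=9, p=9, q=1
  k=1: a=3, p=28, q=3
  k=2: a=3, p=93, q=10
  k=3: a=2, p=214, q=23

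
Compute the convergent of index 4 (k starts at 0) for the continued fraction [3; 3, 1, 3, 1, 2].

62/19

Using pₖ = aₖpₖ₋₁ + pₖ₋₂, qₖ = aₖqₖ₋₁ + qₖ₋₂ (with p₋₁=1, p₋₂=0, q₋₁=0, q₋₂=1):
  k=0: a=3, p=3, q=1
  k=1: a=3, p=10, q=3
  k=2: a=1, p=13, q=4
  k=3: a=3, p=49, q=15
  k=4: a=1, p=62, q=19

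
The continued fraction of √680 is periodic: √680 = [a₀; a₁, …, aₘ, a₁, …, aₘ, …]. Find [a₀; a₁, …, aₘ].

a₀ = ⌊√680⌋ = 26.
With m₀=0, d₀=1 and mₖ₊₁ = dₖaₖ − mₖ, dₖ₊₁ = (n − mₖ₊₁²)/dₖ, aₖ₊₁ = ⌊(a₀+mₖ₊₁)/dₖ₊₁⌋:
  k=1: m=26, d=4, a=13
  k=2: m=26, d=1, a=52
d=1 and a=2a₀=52 at k=2, so the next step gives (m, d) = (26, 4) again — its k=1 value — and the period has length 2.

[26; 13, 52]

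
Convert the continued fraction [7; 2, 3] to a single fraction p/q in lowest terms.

52/7

Fold from the inside: start with 3/1.
  2 + 1/3 = 7/3
  7 + 3/7 = 52/7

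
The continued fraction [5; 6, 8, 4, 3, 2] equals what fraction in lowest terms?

Fold from the inside: start with 2/1.
  3 + 1/2 = 7/2
  4 + 2/7 = 30/7
  8 + 7/30 = 247/30
  6 + 30/247 = 1512/247
  5 + 247/1512 = 7807/1512

7807/1512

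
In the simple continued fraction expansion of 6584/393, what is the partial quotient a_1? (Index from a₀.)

1

6584 = 16·393 + 296   →  a_0 = 16
393 = 1·296 + 97   →  a_1 = 1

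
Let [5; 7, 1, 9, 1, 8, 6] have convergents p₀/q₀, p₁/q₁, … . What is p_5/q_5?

Using pₖ = aₖpₖ₋₁ + pₖ₋₂, qₖ = aₖqₖ₋₁ + qₖ₋₂ (with p₋₁=1, p₋₂=0, q₋₁=0, q₋₂=1):
  k=0: a=5, p=5, q=1
  k=1: a=7, p=36, q=7
  k=2: a=1, p=41, q=8
  k=3: a=9, p=405, q=79
  k=4: a=1, p=446, q=87
  k=5: a=8, p=3973, q=775

3973/775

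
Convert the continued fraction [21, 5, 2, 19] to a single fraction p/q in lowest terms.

4533/214

Fold from the inside: start with 19/1.
  2 + 1/19 = 39/19
  5 + 19/39 = 214/39
  21 + 39/214 = 4533/214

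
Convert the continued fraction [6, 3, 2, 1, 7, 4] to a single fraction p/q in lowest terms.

Fold from the inside: start with 4/1.
  7 + 1/4 = 29/4
  1 + 4/29 = 33/29
  2 + 29/33 = 95/33
  3 + 33/95 = 318/95
  6 + 95/318 = 2003/318

2003/318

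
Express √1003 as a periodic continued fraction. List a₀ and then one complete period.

[31; 1, 2, 31, 2, 1, 62]

a₀ = ⌊√1003⌋ = 31.
With m₀=0, d₀=1 and mₖ₊₁ = dₖaₖ − mₖ, dₖ₊₁ = (n − mₖ₊₁²)/dₖ, aₖ₊₁ = ⌊(a₀+mₖ₊₁)/dₖ₊₁⌋:
  k=1: m=31, d=42, a=1
  k=2: m=11, d=21, a=2
  k=3: m=31, d=2, a=31
  k=4: m=31, d=21, a=2
  k=5: m=11, d=42, a=1
  k=6: m=31, d=1, a=62
d=1 and a=2a₀=62 at k=6, so the next step gives (m, d) = (31, 42) again — its k=1 value — and the period has length 6.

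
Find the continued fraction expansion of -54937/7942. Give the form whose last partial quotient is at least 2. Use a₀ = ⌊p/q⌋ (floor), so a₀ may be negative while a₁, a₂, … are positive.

-54937 = -7×7942 + 657
7942 = 12×657 + 58
657 = 11×58 + 19
58 = 3×19 + 1
19 = 19×1 + 0  (stop)
So -54937/7942 = [-7; 12, 11, 3, 19].

[-7; 12, 11, 3, 19]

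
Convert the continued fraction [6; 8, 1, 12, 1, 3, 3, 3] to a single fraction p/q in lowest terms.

Using pₖ = aₖpₖ₋₁ + pₖ₋₂ and qₖ = aₖqₖ₋₁ + qₖ₋₂:
  k=0: a=6, p=6, q=1
  k=1: a=8, p=49, q=8
  k=2: a=1, p=55, q=9
  k=3: a=12, p=709, q=116
  k=4: a=1, p=764, q=125
  k=5: a=3, p=3001, q=491
  k=6: a=3, p=9767, q=1598
  k=7: a=3, p=32302, q=5285

32302/5285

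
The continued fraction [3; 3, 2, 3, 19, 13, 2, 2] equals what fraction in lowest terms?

Using pₖ = aₖpₖ₋₁ + pₖ₋₂ and qₖ = aₖqₖ₋₁ + qₖ₋₂:
  k=0: a=3, p=3, q=1
  k=1: a=3, p=10, q=3
  k=2: a=2, p=23, q=7
  k=3: a=3, p=79, q=24
  k=4: a=19, p=1524, q=463
  k=5: a=13, p=19891, q=6043
  k=6: a=2, p=41306, q=12549
  k=7: a=2, p=102503, q=31141

102503/31141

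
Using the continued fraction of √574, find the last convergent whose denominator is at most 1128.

27001/1127

√574 = [23; 1, 22, 1, 46, …] (period length 4).
Convergents:
  p_0/q_0 = 23/1
  p_1/q_1 = 24/1
  p_2/q_2 = 551/23
  p_3/q_3 = 575/24
  p_4/q_4 = 27001/1127
  p_5/q_5 = 27576/1151
q_4 = 1127 ≤ 1128 < 1151 = q_5, so the answer is 27001/1127.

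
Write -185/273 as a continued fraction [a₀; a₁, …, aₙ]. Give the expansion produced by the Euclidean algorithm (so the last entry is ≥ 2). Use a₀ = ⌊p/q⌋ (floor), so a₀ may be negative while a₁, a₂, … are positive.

[-1; 3, 9, 1, 3, 2]

-185 = -1×273 + 88
273 = 3×88 + 9
88 = 9×9 + 7
9 = 1×7 + 2
7 = 3×2 + 1
2 = 2×1 + 0  (stop)
So -185/273 = [-1; 3, 9, 1, 3, 2].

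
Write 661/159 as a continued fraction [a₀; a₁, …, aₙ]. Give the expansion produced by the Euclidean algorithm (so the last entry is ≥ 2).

661 = 4*159 + 25
159 = 6*25 + 9
25 = 2*9 + 7
9 = 1*7 + 2
7 = 3*2 + 1
2 = 2*1 + 0  (stop)
So 661/159 = [4; 6, 2, 1, 3, 2].

[4; 6, 2, 1, 3, 2]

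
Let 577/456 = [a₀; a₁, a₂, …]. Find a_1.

577 = 1·456 + 121   →  a_0 = 1
456 = 3·121 + 93   →  a_1 = 3

3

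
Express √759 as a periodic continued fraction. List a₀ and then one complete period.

a₀ = ⌊√759⌋ = 27.
With m₀=0, d₀=1 and mₖ₊₁ = dₖaₖ − mₖ, dₖ₊₁ = (n − mₖ₊₁²)/dₖ, aₖ₊₁ = ⌊(a₀+mₖ₊₁)/dₖ₊₁⌋:
  k=1: m=27, d=30, a=1
  k=2: m=3, d=25, a=1
  k=3: m=22, d=11, a=4
  k=4: m=22, d=25, a=1
  k=5: m=3, d=30, a=1
  k=6: m=27, d=1, a=54
d=1 and a=2a₀=54 at k=6, so the next step gives (m, d) = (27, 30) again — its k=1 value — and the period has length 6.

[27; 1, 1, 4, 1, 1, 54]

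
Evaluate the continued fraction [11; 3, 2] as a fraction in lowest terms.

Using pₖ = aₖpₖ₋₁ + pₖ₋₂ and qₖ = aₖqₖ₋₁ + qₖ₋₂:
  k=0: a=11, p=11, q=1
  k=1: a=3, p=34, q=3
  k=2: a=2, p=79, q=7

79/7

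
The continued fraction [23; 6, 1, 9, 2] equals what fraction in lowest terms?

Using pₖ = aₖpₖ₋₁ + pₖ₋₂ and qₖ = aₖqₖ₋₁ + qₖ₋₂:
  k=0: a=23, p=23, q=1
  k=1: a=6, p=139, q=6
  k=2: a=1, p=162, q=7
  k=3: a=9, p=1597, q=69
  k=4: a=2, p=3356, q=145

3356/145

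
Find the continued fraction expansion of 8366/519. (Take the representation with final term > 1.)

[16; 8, 2, 1, 2, 3, 2]

8366 = 16*519 + 62
519 = 8*62 + 23
62 = 2*23 + 16
23 = 1*16 + 7
16 = 2*7 + 2
7 = 3*2 + 1
2 = 2*1 + 0  (stop)
So 8366/519 = [16; 8, 2, 1, 2, 3, 2].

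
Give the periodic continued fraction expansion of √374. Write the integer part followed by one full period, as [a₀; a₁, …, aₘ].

[19; 2, 1, 18, 1, 2, 38]

a₀ = ⌊√374⌋ = 19.
With m₀=0, d₀=1 and mₖ₊₁ = dₖaₖ − mₖ, dₖ₊₁ = (n − mₖ₊₁²)/dₖ, aₖ₊₁ = ⌊(a₀+mₖ₊₁)/dₖ₊₁⌋:
  k=1: m=19, d=13, a=2
  k=2: m=7, d=25, a=1
  k=3: m=18, d=2, a=18
  k=4: m=18, d=25, a=1
  k=5: m=7, d=13, a=2
  k=6: m=19, d=1, a=38
d=1 and a=2a₀=38 at k=6, so the next step gives (m, d) = (19, 13) again — its k=1 value — and the period has length 6.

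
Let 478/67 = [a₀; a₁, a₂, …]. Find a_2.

478 = 7·67 + 9   →  a_0 = 7
67 = 7·9 + 4   →  a_1 = 7
9 = 2·4 + 1   →  a_2 = 2

2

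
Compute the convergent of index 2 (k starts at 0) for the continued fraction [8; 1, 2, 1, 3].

Using pₖ = aₖpₖ₋₁ + pₖ₋₂, qₖ = aₖqₖ₋₁ + qₖ₋₂ (with p₋₁=1, p₋₂=0, q₋₁=0, q₋₂=1):
  k=0: a=8, p=8, q=1
  k=1: a=1, p=9, q=1
  k=2: a=2, p=26, q=3

26/3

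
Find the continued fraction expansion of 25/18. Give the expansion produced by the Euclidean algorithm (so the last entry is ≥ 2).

25 = 1*18 + 7
18 = 2*7 + 4
7 = 1*4 + 3
4 = 1*3 + 1
3 = 3*1 + 0  (stop)
So 25/18 = [1; 2, 1, 1, 3].

[1; 2, 1, 1, 3]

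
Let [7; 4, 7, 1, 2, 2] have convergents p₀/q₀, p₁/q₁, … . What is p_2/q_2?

Using pₖ = aₖpₖ₋₁ + pₖ₋₂, qₖ = aₖqₖ₋₁ + qₖ₋₂ (with p₋₁=1, p₋₂=0, q₋₁=0, q₋₂=1):
  k=0: a=7, p=7, q=1
  k=1: a=4, p=29, q=4
  k=2: a=7, p=210, q=29

210/29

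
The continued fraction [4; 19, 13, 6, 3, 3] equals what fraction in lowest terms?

Fold from the inside: start with 3/1.
  3 + 1/3 = 10/3
  6 + 3/10 = 63/10
  13 + 10/63 = 829/63
  19 + 63/829 = 15814/829
  4 + 829/15814 = 64085/15814

64085/15814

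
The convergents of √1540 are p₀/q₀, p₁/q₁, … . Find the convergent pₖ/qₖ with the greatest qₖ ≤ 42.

√1540 = [39; 4, 8, 2, 8, 4, 78, …] (period length 6).
Convergents:
  p_0/q_0 = 39/1
  p_1/q_1 = 157/4
  p_2/q_2 = 1295/33
  p_3/q_3 = 2747/70
q_2 = 33 ≤ 42 < 70 = q_3, so the answer is 1295/33.

1295/33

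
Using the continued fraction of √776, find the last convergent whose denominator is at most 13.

√776 = [27; 1, 5, 1, 54, …] (period length 4).
Convergents:
  p_0/q_0 = 27/1
  p_1/q_1 = 28/1
  p_2/q_2 = 167/6
  p_3/q_3 = 195/7
  p_4/q_4 = 10697/384
q_3 = 7 ≤ 13 < 384 = q_4, so the answer is 195/7.

195/7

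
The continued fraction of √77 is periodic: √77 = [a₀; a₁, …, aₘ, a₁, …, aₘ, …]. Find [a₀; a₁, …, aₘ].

[8; 1, 3, 2, 3, 1, 16]

a₀ = ⌊√77⌋ = 8.
With m₀=0, d₀=1 and mₖ₊₁ = dₖaₖ − mₖ, dₖ₊₁ = (n − mₖ₊₁²)/dₖ, aₖ₊₁ = ⌊(a₀+mₖ₊₁)/dₖ₊₁⌋:
  k=1: m=8, d=13, a=1
  k=2: m=5, d=4, a=3
  k=3: m=7, d=7, a=2
  k=4: m=7, d=4, a=3
  k=5: m=5, d=13, a=1
  k=6: m=8, d=1, a=16
d=1 and a=2a₀=16 at k=6, so the next step gives (m, d) = (8, 13) again — its k=1 value — and the period has length 6.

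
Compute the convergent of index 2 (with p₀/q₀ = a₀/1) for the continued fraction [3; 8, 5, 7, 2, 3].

128/41

Using pₖ = aₖpₖ₋₁ + pₖ₋₂, qₖ = aₖqₖ₋₁ + qₖ₋₂ (with p₋₁=1, p₋₂=0, q₋₁=0, q₋₂=1):
  k=0: a=3, p=3, q=1
  k=1: a=8, p=25, q=8
  k=2: a=5, p=128, q=41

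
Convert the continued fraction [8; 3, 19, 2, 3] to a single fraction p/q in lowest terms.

Fold from the inside: start with 3/1.
  2 + 1/3 = 7/3
  19 + 3/7 = 136/7
  3 + 7/136 = 415/136
  8 + 136/415 = 3456/415

3456/415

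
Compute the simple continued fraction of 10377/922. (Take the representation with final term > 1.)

[11; 3, 1, 12, 18]

10377 = 11*922 + 235
922 = 3*235 + 217
235 = 1*217 + 18
217 = 12*18 + 1
18 = 18*1 + 0  (stop)
So 10377/922 = [11; 3, 1, 12, 18].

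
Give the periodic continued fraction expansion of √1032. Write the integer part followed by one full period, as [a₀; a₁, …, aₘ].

a₀ = ⌊√1032⌋ = 32.
With m₀=0, d₀=1 and mₖ₊₁ = dₖaₖ − mₖ, dₖ₊₁ = (n − mₖ₊₁²)/dₖ, aₖ₊₁ = ⌊(a₀+mₖ₊₁)/dₖ₊₁⌋:
  k=1: m=32, d=8, a=8
  k=2: m=32, d=1, a=64
d=1 and a=2a₀=64 at k=2, so the next step gives (m, d) = (32, 8) again — its k=1 value — and the period has length 2.

[32; 8, 64]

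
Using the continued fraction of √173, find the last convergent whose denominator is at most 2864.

29239/2223

√173 = [13; 6, 1, 1, 6, 26, …] (period length 5).
Convergents:
  p_0/q_0 = 13/1
  p_1/q_1 = 79/6
  p_2/q_2 = 92/7
  p_3/q_3 = 171/13
  p_4/q_4 = 1118/85
  p_5/q_5 = 29239/2223
  p_6/q_6 = 176552/13423
q_5 = 2223 ≤ 2864 < 13423 = q_6, so the answer is 29239/2223.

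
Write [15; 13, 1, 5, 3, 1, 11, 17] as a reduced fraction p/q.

Using pₖ = aₖpₖ₋₁ + pₖ₋₂ and qₖ = aₖqₖ₋₁ + qₖ₋₂:
  k=0: a=15, p=15, q=1
  k=1: a=13, p=196, q=13
  k=2: a=1, p=211, q=14
  k=3: a=5, p=1251, q=83
  k=4: a=3, p=3964, q=263
  k=5: a=1, p=5215, q=346
  k=6: a=11, p=61329, q=4069
  k=7: a=17, p=1047808, q=69519

1047808/69519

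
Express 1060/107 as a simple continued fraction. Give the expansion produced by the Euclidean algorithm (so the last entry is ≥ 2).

1060 = 9×107 + 97
107 = 1×97 + 10
97 = 9×10 + 7
10 = 1×7 + 3
7 = 2×3 + 1
3 = 3×1 + 0  (stop)
So 1060/107 = [9; 1, 9, 1, 2, 3].

[9; 1, 9, 1, 2, 3]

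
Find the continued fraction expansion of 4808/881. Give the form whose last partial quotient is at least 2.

4808 = 5·881 + 403
881 = 2·403 + 75
403 = 5·75 + 28
75 = 2·28 + 19
28 = 1·19 + 9
19 = 2·9 + 1
9 = 9·1 + 0  (stop)
So 4808/881 = [5; 2, 5, 2, 1, 2, 9].

[5; 2, 5, 2, 1, 2, 9]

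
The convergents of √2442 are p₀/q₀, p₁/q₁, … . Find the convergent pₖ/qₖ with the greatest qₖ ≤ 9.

√2442 = [49; 2, 2, 2, 98, …] (period length 4).
Convergents:
  p_0/q_0 = 49/1
  p_1/q_1 = 99/2
  p_2/q_2 = 247/5
  p_3/q_3 = 593/12
q_2 = 5 ≤ 9 < 12 = q_3, so the answer is 247/5.

247/5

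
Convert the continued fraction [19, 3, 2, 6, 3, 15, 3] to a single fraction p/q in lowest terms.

128598/6667

Fold from the inside: start with 3/1.
  15 + 1/3 = 46/3
  3 + 3/46 = 141/46
  6 + 46/141 = 892/141
  2 + 141/892 = 1925/892
  3 + 892/1925 = 6667/1925
  19 + 1925/6667 = 128598/6667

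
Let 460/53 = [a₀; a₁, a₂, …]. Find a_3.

8

460 = 8·53 + 36   →  a_0 = 8
53 = 1·36 + 17   →  a_1 = 1
36 = 2·17 + 2   →  a_2 = 2
17 = 8·2 + 1   →  a_3 = 8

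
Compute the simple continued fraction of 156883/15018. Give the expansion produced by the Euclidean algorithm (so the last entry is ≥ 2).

156883 = 10·15018 + 6703
15018 = 2·6703 + 1612
6703 = 4·1612 + 255
1612 = 6·255 + 82
255 = 3·82 + 9
82 = 9·9 + 1
9 = 9·1 + 0  (stop)
So 156883/15018 = [10; 2, 4, 6, 3, 9, 9].

[10; 2, 4, 6, 3, 9, 9]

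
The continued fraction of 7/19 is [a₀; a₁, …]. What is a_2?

1

7 = 0·19 + 7   →  a_0 = 0
19 = 2·7 + 5   →  a_1 = 2
7 = 1·5 + 2   →  a_2 = 1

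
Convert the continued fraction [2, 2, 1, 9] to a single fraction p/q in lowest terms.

68/29

Fold from the inside: start with 9/1.
  1 + 1/9 = 10/9
  2 + 9/10 = 29/10
  2 + 10/29 = 68/29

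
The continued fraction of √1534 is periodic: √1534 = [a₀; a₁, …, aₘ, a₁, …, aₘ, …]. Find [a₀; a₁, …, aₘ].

[39; 6, 78]

a₀ = ⌊√1534⌋ = 39.
With m₀=0, d₀=1 and mₖ₊₁ = dₖaₖ − mₖ, dₖ₊₁ = (n − mₖ₊₁²)/dₖ, aₖ₊₁ = ⌊(a₀+mₖ₊₁)/dₖ₊₁⌋:
  k=1: m=39, d=13, a=6
  k=2: m=39, d=1, a=78
d=1 and a=2a₀=78 at k=2, so the next step gives (m, d) = (39, 13) again — its k=1 value — and the period has length 2.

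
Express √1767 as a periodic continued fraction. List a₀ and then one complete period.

a₀ = ⌊√1767⌋ = 42.
With m₀=0, d₀=1 and mₖ₊₁ = dₖaₖ − mₖ, dₖ₊₁ = (n − mₖ₊₁²)/dₖ, aₖ₊₁ = ⌊(a₀+mₖ₊₁)/dₖ₊₁⌋:
  k=1: m=42, d=3, a=28
  k=2: m=42, d=1, a=84
d=1 and a=2a₀=84 at k=2, so the next step gives (m, d) = (42, 3) again — its k=1 value — and the period has length 2.

[42; 28, 84]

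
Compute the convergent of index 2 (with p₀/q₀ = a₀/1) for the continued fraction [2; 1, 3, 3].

11/4

Using pₖ = aₖpₖ₋₁ + pₖ₋₂, qₖ = aₖqₖ₋₁ + qₖ₋₂ (with p₋₁=1, p₋₂=0, q₋₁=0, q₋₂=1):
  k=0: a=2, p=2, q=1
  k=1: a=1, p=3, q=1
  k=2: a=3, p=11, q=4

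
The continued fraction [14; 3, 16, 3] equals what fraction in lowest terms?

2149/150

Fold from the inside: start with 3/1.
  16 + 1/3 = 49/3
  3 + 3/49 = 150/49
  14 + 49/150 = 2149/150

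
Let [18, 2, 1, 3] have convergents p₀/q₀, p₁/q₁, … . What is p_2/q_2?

Using pₖ = aₖpₖ₋₁ + pₖ₋₂, qₖ = aₖqₖ₋₁ + qₖ₋₂ (with p₋₁=1, p₋₂=0, q₋₁=0, q₋₂=1):
  k=0: a=18, p=18, q=1
  k=1: a=2, p=37, q=2
  k=2: a=1, p=55, q=3

55/3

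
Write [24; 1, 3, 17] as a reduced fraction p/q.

Using pₖ = aₖpₖ₋₁ + pₖ₋₂ and qₖ = aₖqₖ₋₁ + qₖ₋₂:
  k=0: a=24, p=24, q=1
  k=1: a=1, p=25, q=1
  k=2: a=3, p=99, q=4
  k=3: a=17, p=1708, q=69

1708/69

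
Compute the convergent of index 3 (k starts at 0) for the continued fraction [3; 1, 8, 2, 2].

74/19

Using pₖ = aₖpₖ₋₁ + pₖ₋₂, qₖ = aₖqₖ₋₁ + qₖ₋₂ (with p₋₁=1, p₋₂=0, q₋₁=0, q₋₂=1):
  k=0: a=3, p=3, q=1
  k=1: a=1, p=4, q=1
  k=2: a=8, p=35, q=9
  k=3: a=2, p=74, q=19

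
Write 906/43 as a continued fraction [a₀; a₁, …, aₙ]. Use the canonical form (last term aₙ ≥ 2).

906 = 21·43 + 3
43 = 14·3 + 1
3 = 3·1 + 0  (stop)
So 906/43 = [21; 14, 3].

[21; 14, 3]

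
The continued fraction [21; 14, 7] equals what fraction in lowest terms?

2086/99

Using pₖ = aₖpₖ₋₁ + pₖ₋₂ and qₖ = aₖqₖ₋₁ + qₖ₋₂:
  k=0: a=21, p=21, q=1
  k=1: a=14, p=295, q=14
  k=2: a=7, p=2086, q=99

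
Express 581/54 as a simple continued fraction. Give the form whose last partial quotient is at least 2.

[10; 1, 3, 6, 2]

581 = 10·54 + 41
54 = 1·41 + 13
41 = 3·13 + 2
13 = 6·2 + 1
2 = 2·1 + 0  (stop)
So 581/54 = [10; 1, 3, 6, 2].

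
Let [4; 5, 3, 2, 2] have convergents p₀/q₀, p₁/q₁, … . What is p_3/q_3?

155/37

Using pₖ = aₖpₖ₋₁ + pₖ₋₂, qₖ = aₖqₖ₋₁ + qₖ₋₂ (with p₋₁=1, p₋₂=0, q₋₁=0, q₋₂=1):
  k=0: a=4, p=4, q=1
  k=1: a=5, p=21, q=5
  k=2: a=3, p=67, q=16
  k=3: a=2, p=155, q=37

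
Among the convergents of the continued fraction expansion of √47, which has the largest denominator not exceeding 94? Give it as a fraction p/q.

617/90

√47 = [6; 1, 5, 1, 12, …] (period length 4).
Convergents:
  p_0/q_0 = 6/1
  p_1/q_1 = 7/1
  p_2/q_2 = 41/6
  p_3/q_3 = 48/7
  p_4/q_4 = 617/90
  p_5/q_5 = 665/97
q_4 = 90 ≤ 94 < 97 = q_5, so the answer is 617/90.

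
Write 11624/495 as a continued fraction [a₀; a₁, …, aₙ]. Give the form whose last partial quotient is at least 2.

[23; 2, 14, 17]

11624 = 23×495 + 239
495 = 2×239 + 17
239 = 14×17 + 1
17 = 17×1 + 0  (stop)
So 11624/495 = [23; 2, 14, 17].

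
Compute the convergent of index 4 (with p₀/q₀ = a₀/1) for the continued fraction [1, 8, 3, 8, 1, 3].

Using pₖ = aₖpₖ₋₁ + pₖ₋₂, qₖ = aₖqₖ₋₁ + qₖ₋₂ (with p₋₁=1, p₋₂=0, q₋₁=0, q₋₂=1):
  k=0: a=1, p=1, q=1
  k=1: a=8, p=9, q=8
  k=2: a=3, p=28, q=25
  k=3: a=8, p=233, q=208
  k=4: a=1, p=261, q=233

261/233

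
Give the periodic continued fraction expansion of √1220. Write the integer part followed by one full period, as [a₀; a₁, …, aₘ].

a₀ = ⌊√1220⌋ = 34.
With m₀=0, d₀=1 and mₖ₊₁ = dₖaₖ − mₖ, dₖ₊₁ = (n − mₖ₊₁²)/dₖ, aₖ₊₁ = ⌊(a₀+mₖ₊₁)/dₖ₊₁⌋:
  k=1: m=34, d=64, a=1
  k=2: m=30, d=5, a=12
  k=3: m=30, d=64, a=1
  k=4: m=34, d=1, a=68
d=1 and a=2a₀=68 at k=4, so the next step gives (m, d) = (34, 64) again — its k=1 value — and the period has length 4.

[34; 1, 12, 1, 68]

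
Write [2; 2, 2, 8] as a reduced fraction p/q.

Using pₖ = aₖpₖ₋₁ + pₖ₋₂ and qₖ = aₖqₖ₋₁ + qₖ₋₂:
  k=0: a=2, p=2, q=1
  k=1: a=2, p=5, q=2
  k=2: a=2, p=12, q=5
  k=3: a=8, p=101, q=42

101/42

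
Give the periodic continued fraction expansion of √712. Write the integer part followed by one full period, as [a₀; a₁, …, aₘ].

[26; 1, 2, 6, 2, 1, 52]

a₀ = ⌊√712⌋ = 26.
With m₀=0, d₀=1 and mₖ₊₁ = dₖaₖ − mₖ, dₖ₊₁ = (n − mₖ₊₁²)/dₖ, aₖ₊₁ = ⌊(a₀+mₖ₊₁)/dₖ₊₁⌋:
  k=1: m=26, d=36, a=1
  k=2: m=10, d=17, a=2
  k=3: m=24, d=8, a=6
  k=4: m=24, d=17, a=2
  k=5: m=10, d=36, a=1
  k=6: m=26, d=1, a=52
d=1 and a=2a₀=52 at k=6, so the next step gives (m, d) = (26, 36) again — its k=1 value — and the period has length 6.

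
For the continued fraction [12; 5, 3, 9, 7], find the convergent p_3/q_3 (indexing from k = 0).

1816/149

Using pₖ = aₖpₖ₋₁ + pₖ₋₂, qₖ = aₖqₖ₋₁ + qₖ₋₂ (with p₋₁=1, p₋₂=0, q₋₁=0, q₋₂=1):
  k=0: a=12, p=12, q=1
  k=1: a=5, p=61, q=5
  k=2: a=3, p=195, q=16
  k=3: a=9, p=1816, q=149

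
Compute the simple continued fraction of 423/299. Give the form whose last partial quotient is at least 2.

423 = 1×299 + 124
299 = 2×124 + 51
124 = 2×51 + 22
51 = 2×22 + 7
22 = 3×7 + 1
7 = 7×1 + 0  (stop)
So 423/299 = [1; 2, 2, 2, 3, 7].

[1; 2, 2, 2, 3, 7]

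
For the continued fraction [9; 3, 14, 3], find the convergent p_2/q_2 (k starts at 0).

401/43

Using pₖ = aₖpₖ₋₁ + pₖ₋₂, qₖ = aₖqₖ₋₁ + qₖ₋₂ (with p₋₁=1, p₋₂=0, q₋₁=0, q₋₂=1):
  k=0: a=9, p=9, q=1
  k=1: a=3, p=28, q=3
  k=2: a=14, p=401, q=43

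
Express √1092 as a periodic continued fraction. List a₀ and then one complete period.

[33; 22, 66]

a₀ = ⌊√1092⌋ = 33.
With m₀=0, d₀=1 and mₖ₊₁ = dₖaₖ − mₖ, dₖ₊₁ = (n − mₖ₊₁²)/dₖ, aₖ₊₁ = ⌊(a₀+mₖ₊₁)/dₖ₊₁⌋:
  k=1: m=33, d=3, a=22
  k=2: m=33, d=1, a=66
d=1 and a=2a₀=66 at k=2, so the next step gives (m, d) = (33, 3) again — its k=1 value — and the period has length 2.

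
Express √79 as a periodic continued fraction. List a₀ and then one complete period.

[8; 1, 7, 1, 16]

a₀ = ⌊√79⌋ = 8.
With m₀=0, d₀=1 and mₖ₊₁ = dₖaₖ − mₖ, dₖ₊₁ = (n − mₖ₊₁²)/dₖ, aₖ₊₁ = ⌊(a₀+mₖ₊₁)/dₖ₊₁⌋:
  k=1: m=8, d=15, a=1
  k=2: m=7, d=2, a=7
  k=3: m=7, d=15, a=1
  k=4: m=8, d=1, a=16
d=1 and a=2a₀=16 at k=4, so the next step gives (m, d) = (8, 15) again — its k=1 value — and the period has length 4.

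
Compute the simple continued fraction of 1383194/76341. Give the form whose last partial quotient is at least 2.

1383194 = 18×76341 + 9056
76341 = 8×9056 + 3893
9056 = 2×3893 + 1270
3893 = 3×1270 + 83
1270 = 15×83 + 25
83 = 3×25 + 8
25 = 3×8 + 1
8 = 8×1 + 0  (stop)
So 1383194/76341 = [18; 8, 2, 3, 15, 3, 3, 8].

[18; 8, 2, 3, 15, 3, 3, 8]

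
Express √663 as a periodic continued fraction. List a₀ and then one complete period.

a₀ = ⌊√663⌋ = 25.

[25; 1, 2, 1, 50]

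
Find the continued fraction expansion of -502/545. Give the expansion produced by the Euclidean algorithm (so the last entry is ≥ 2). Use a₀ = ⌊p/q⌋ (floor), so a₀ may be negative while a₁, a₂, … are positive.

-502 = -1*545 + 43
545 = 12*43 + 29
43 = 1*29 + 14
29 = 2*14 + 1
14 = 14*1 + 0  (stop)
So -502/545 = [-1; 12, 1, 2, 14].

[-1; 12, 1, 2, 14]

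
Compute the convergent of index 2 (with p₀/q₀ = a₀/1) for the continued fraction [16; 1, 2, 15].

Using pₖ = aₖpₖ₋₁ + pₖ₋₂, qₖ = aₖqₖ₋₁ + qₖ₋₂ (with p₋₁=1, p₋₂=0, q₋₁=0, q₋₂=1):
  k=0: a=16, p=16, q=1
  k=1: a=1, p=17, q=1
  k=2: a=2, p=50, q=3

50/3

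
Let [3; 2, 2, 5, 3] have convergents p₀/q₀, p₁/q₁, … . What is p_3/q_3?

92/27

Using pₖ = aₖpₖ₋₁ + pₖ₋₂, qₖ = aₖqₖ₋₁ + qₖ₋₂ (with p₋₁=1, p₋₂=0, q₋₁=0, q₋₂=1):
  k=0: a=3, p=3, q=1
  k=1: a=2, p=7, q=2
  k=2: a=2, p=17, q=5
  k=3: a=5, p=92, q=27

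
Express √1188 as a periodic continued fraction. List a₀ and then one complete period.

[34; 2, 7, 6, 7, 2, 68]

a₀ = ⌊√1188⌋ = 34.
With m₀=0, d₀=1 and mₖ₊₁ = dₖaₖ − mₖ, dₖ₊₁ = (n − mₖ₊₁²)/dₖ, aₖ₊₁ = ⌊(a₀+mₖ₊₁)/dₖ₊₁⌋:
  k=1: m=34, d=32, a=2
  k=2: m=30, d=9, a=7
  k=3: m=33, d=11, a=6
  k=4: m=33, d=9, a=7
  k=5: m=30, d=32, a=2
  k=6: m=34, d=1, a=68
d=1 and a=2a₀=68 at k=6, so the next step gives (m, d) = (34, 32) again — its k=1 value — and the period has length 6.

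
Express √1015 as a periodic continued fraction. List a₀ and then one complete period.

a₀ = ⌊√1015⌋ = 31.
With m₀=0, d₀=1 and mₖ₊₁ = dₖaₖ − mₖ, dₖ₊₁ = (n − mₖ₊₁²)/dₖ, aₖ₊₁ = ⌊(a₀+mₖ₊₁)/dₖ₊₁⌋:
  k=1: m=31, d=54, a=1
  k=2: m=23, d=9, a=6
  k=3: m=31, d=6, a=10
  k=4: m=29, d=29, a=2
  k=5: m=29, d=6, a=10
  k=6: m=31, d=9, a=6
  k=7: m=23, d=54, a=1
  k=8: m=31, d=1, a=62
d=1 and a=2a₀=62 at k=8, so the next step gives (m, d) = (31, 54) again — its k=1 value — and the period has length 8.

[31; 1, 6, 10, 2, 10, 6, 1, 62]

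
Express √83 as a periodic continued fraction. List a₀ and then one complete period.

a₀ = ⌊√83⌋ = 9.
With m₀=0, d₀=1 and mₖ₊₁ = dₖaₖ − mₖ, dₖ₊₁ = (n − mₖ₊₁²)/dₖ, aₖ₊₁ = ⌊(a₀+mₖ₊₁)/dₖ₊₁⌋:
  k=1: m=9, d=2, a=9
  k=2: m=9, d=1, a=18
d=1 and a=2a₀=18 at k=2, so the next step gives (m, d) = (9, 2) again — its k=1 value — and the period has length 2.

[9; 9, 18]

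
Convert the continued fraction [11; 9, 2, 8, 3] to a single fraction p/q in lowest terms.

Using pₖ = aₖpₖ₋₁ + pₖ₋₂ and qₖ = aₖqₖ₋₁ + qₖ₋₂:
  k=0: a=11, p=11, q=1
  k=1: a=9, p=100, q=9
  k=2: a=2, p=211, q=19
  k=3: a=8, p=1788, q=161
  k=4: a=3, p=5575, q=502

5575/502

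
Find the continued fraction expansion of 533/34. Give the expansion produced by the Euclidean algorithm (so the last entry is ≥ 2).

533 = 15*34 + 23
34 = 1*23 + 11
23 = 2*11 + 1
11 = 11*1 + 0  (stop)
So 533/34 = [15; 1, 2, 11].

[15; 1, 2, 11]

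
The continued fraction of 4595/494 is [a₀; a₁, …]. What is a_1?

3

4595 = 9·494 + 149   →  a_0 = 9
494 = 3·149 + 47   →  a_1 = 3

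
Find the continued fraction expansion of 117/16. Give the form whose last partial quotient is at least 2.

117 = 7·16 + 5
16 = 3·5 + 1
5 = 5·1 + 0  (stop)
So 117/16 = [7; 3, 5].

[7; 3, 5]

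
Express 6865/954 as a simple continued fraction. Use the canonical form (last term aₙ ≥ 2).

[7; 5, 9, 1, 5, 3]

6865 = 7·954 + 187
954 = 5·187 + 19
187 = 9·19 + 16
19 = 1·16 + 3
16 = 5·3 + 1
3 = 3·1 + 0  (stop)
So 6865/954 = [7; 5, 9, 1, 5, 3].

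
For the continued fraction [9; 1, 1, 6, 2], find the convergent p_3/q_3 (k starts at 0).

124/13

Using pₖ = aₖpₖ₋₁ + pₖ₋₂, qₖ = aₖqₖ₋₁ + qₖ₋₂ (with p₋₁=1, p₋₂=0, q₋₁=0, q₋₂=1):
  k=0: a=9, p=9, q=1
  k=1: a=1, p=10, q=1
  k=2: a=1, p=19, q=2
  k=3: a=6, p=124, q=13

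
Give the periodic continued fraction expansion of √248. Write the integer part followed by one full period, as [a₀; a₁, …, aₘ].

a₀ = ⌊√248⌋ = 15.
With m₀=0, d₀=1 and mₖ₊₁ = dₖaₖ − mₖ, dₖ₊₁ = (n − mₖ₊₁²)/dₖ, aₖ₊₁ = ⌊(a₀+mₖ₊₁)/dₖ₊₁⌋:
  k=1: m=15, d=23, a=1
  k=2: m=8, d=8, a=2
  k=3: m=8, d=23, a=1
  k=4: m=15, d=1, a=30
d=1 and a=2a₀=30 at k=4, so the next step gives (m, d) = (15, 23) again — its k=1 value — and the period has length 4.

[15; 1, 2, 1, 30]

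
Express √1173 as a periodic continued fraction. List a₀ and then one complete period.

[34; 4, 68]

a₀ = ⌊√1173⌋ = 34.
With m₀=0, d₀=1 and mₖ₊₁ = dₖaₖ − mₖ, dₖ₊₁ = (n − mₖ₊₁²)/dₖ, aₖ₊₁ = ⌊(a₀+mₖ₊₁)/dₖ₊₁⌋:
  k=1: m=34, d=17, a=4
  k=2: m=34, d=1, a=68
d=1 and a=2a₀=68 at k=2, so the next step gives (m, d) = (34, 17) again — its k=1 value — and the period has length 2.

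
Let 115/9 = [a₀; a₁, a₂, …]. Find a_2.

3

115 = 12·9 + 7   →  a_0 = 12
9 = 1·7 + 2   →  a_1 = 1
7 = 3·2 + 1   →  a_2 = 3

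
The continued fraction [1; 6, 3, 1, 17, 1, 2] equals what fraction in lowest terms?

1603/1382

Using pₖ = aₖpₖ₋₁ + pₖ₋₂ and qₖ = aₖqₖ₋₁ + qₖ₋₂:
  k=0: a=1, p=1, q=1
  k=1: a=6, p=7, q=6
  k=2: a=3, p=22, q=19
  k=3: a=1, p=29, q=25
  k=4: a=17, p=515, q=444
  k=5: a=1, p=544, q=469
  k=6: a=2, p=1603, q=1382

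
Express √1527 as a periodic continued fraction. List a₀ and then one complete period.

a₀ = ⌊√1527⌋ = 39.
With m₀=0, d₀=1 and mₖ₊₁ = dₖaₖ − mₖ, dₖ₊₁ = (n − mₖ₊₁²)/dₖ, aₖ₊₁ = ⌊(a₀+mₖ₊₁)/dₖ₊₁⌋:
  k=1: m=39, d=6, a=13
  k=2: m=39, d=1, a=78
d=1 and a=2a₀=78 at k=2, so the next step gives (m, d) = (39, 6) again — its k=1 value — and the period has length 2.

[39; 13, 78]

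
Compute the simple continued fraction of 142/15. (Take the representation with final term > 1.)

142 = 9*15 + 7
15 = 2*7 + 1
7 = 7*1 + 0  (stop)
So 142/15 = [9; 2, 7].

[9; 2, 7]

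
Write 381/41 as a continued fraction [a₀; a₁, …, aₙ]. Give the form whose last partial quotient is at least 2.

381 = 9×41 + 12
41 = 3×12 + 5
12 = 2×5 + 2
5 = 2×2 + 1
2 = 2×1 + 0  (stop)
So 381/41 = [9; 3, 2, 2, 2].

[9; 3, 2, 2, 2]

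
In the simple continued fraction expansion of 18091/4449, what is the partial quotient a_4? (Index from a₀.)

18091 = 4·4449 + 295   →  a_0 = 4
4449 = 15·295 + 24   →  a_1 = 15
295 = 12·24 + 7   →  a_2 = 12
24 = 3·7 + 3   →  a_3 = 3
7 = 2·3 + 1   →  a_4 = 2

2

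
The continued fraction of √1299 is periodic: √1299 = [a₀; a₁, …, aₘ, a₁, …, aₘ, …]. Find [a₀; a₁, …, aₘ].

[36; 24, 72]

a₀ = ⌊√1299⌋ = 36.
With m₀=0, d₀=1 and mₖ₊₁ = dₖaₖ − mₖ, dₖ₊₁ = (n − mₖ₊₁²)/dₖ, aₖ₊₁ = ⌊(a₀+mₖ₊₁)/dₖ₊₁⌋:
  k=1: m=36, d=3, a=24
  k=2: m=36, d=1, a=72
d=1 and a=2a₀=72 at k=2, so the next step gives (m, d) = (36, 3) again — its k=1 value — and the period has length 2.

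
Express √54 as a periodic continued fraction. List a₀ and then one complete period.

[7; 2, 1, 6, 1, 2, 14]

a₀ = ⌊√54⌋ = 7.
With m₀=0, d₀=1 and mₖ₊₁ = dₖaₖ − mₖ, dₖ₊₁ = (n − mₖ₊₁²)/dₖ, aₖ₊₁ = ⌊(a₀+mₖ₊₁)/dₖ₊₁⌋:
  k=1: m=7, d=5, a=2
  k=2: m=3, d=9, a=1
  k=3: m=6, d=2, a=6
  k=4: m=6, d=9, a=1
  k=5: m=3, d=5, a=2
  k=6: m=7, d=1, a=14
d=1 and a=2a₀=14 at k=6, so the next step gives (m, d) = (7, 5) again — its k=1 value — and the period has length 6.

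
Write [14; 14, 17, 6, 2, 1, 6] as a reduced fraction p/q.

Fold from the inside: start with 6/1.
  1 + 1/6 = 7/6
  2 + 6/7 = 20/7
  6 + 7/20 = 127/20
  17 + 20/127 = 2179/127
  14 + 127/2179 = 30633/2179
  14 + 2179/30633 = 431041/30633

431041/30633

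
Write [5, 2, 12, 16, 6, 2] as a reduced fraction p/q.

Fold from the inside: start with 2/1.
  6 + 1/2 = 13/2
  16 + 2/13 = 210/13
  12 + 13/210 = 2533/210
  2 + 210/2533 = 5276/2533
  5 + 2533/5276 = 28913/5276

28913/5276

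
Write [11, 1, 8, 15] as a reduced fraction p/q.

1617/136

Using pₖ = aₖpₖ₋₁ + pₖ₋₂ and qₖ = aₖqₖ₋₁ + qₖ₋₂:
  k=0: a=11, p=11, q=1
  k=1: a=1, p=12, q=1
  k=2: a=8, p=107, q=9
  k=3: a=15, p=1617, q=136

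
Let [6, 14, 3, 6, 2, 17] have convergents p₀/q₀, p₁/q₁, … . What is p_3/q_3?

1651/272

Using pₖ = aₖpₖ₋₁ + pₖ₋₂, qₖ = aₖqₖ₋₁ + qₖ₋₂ (with p₋₁=1, p₋₂=0, q₋₁=0, q₋₂=1):
  k=0: a=6, p=6, q=1
  k=1: a=14, p=85, q=14
  k=2: a=3, p=261, q=43
  k=3: a=6, p=1651, q=272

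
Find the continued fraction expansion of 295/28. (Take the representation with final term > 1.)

295 = 10*28 + 15
28 = 1*15 + 13
15 = 1*13 + 2
13 = 6*2 + 1
2 = 2*1 + 0  (stop)
So 295/28 = [10; 1, 1, 6, 2].

[10; 1, 1, 6, 2]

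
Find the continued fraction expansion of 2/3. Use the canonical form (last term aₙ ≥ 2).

[0; 1, 2]

2 = 0*3 + 2
3 = 1*2 + 1
2 = 2*1 + 0  (stop)
So 2/3 = [0; 1, 2].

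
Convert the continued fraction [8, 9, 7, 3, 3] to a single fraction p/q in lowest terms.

5409/667

Using pₖ = aₖpₖ₋₁ + pₖ₋₂ and qₖ = aₖqₖ₋₁ + qₖ₋₂:
  k=0: a=8, p=8, q=1
  k=1: a=9, p=73, q=9
  k=2: a=7, p=519, q=64
  k=3: a=3, p=1630, q=201
  k=4: a=3, p=5409, q=667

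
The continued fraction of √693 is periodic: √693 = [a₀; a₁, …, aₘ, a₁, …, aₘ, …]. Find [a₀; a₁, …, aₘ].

[26; 3, 12, 1, 4, 1, 12, 3, 52]

a₀ = ⌊√693⌋ = 26.
With m₀=0, d₀=1 and mₖ₊₁ = dₖaₖ − mₖ, dₖ₊₁ = (n − mₖ₊₁²)/dₖ, aₖ₊₁ = ⌊(a₀+mₖ₊₁)/dₖ₊₁⌋:
  k=1: m=26, d=17, a=3
  k=2: m=25, d=4, a=12
  k=3: m=23, d=41, a=1
  k=4: m=18, d=9, a=4
  k=5: m=18, d=41, a=1
  k=6: m=23, d=4, a=12
  k=7: m=25, d=17, a=3
  k=8: m=26, d=1, a=52
d=1 and a=2a₀=52 at k=8, so the next step gives (m, d) = (26, 17) again — its k=1 value — and the period has length 8.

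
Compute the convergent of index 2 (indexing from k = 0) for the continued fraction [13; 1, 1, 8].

Using pₖ = aₖpₖ₋₁ + pₖ₋₂, qₖ = aₖqₖ₋₁ + qₖ₋₂ (with p₋₁=1, p₋₂=0, q₋₁=0, q₋₂=1):
  k=0: a=13, p=13, q=1
  k=1: a=1, p=14, q=1
  k=2: a=1, p=27, q=2

27/2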